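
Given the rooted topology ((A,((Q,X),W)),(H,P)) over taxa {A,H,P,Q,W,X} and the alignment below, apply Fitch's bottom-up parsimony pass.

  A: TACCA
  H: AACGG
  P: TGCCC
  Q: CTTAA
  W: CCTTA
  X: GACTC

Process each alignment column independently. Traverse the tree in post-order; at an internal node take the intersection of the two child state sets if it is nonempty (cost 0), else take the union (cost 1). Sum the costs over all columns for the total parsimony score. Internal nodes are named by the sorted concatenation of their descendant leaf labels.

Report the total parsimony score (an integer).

site 0, node QX: Q={C} ∪ X={G} → {C,G} (+1)
site 0, node QWX: QX={C,G} ∩ W={C} → {C} (+0)
site 0, node AQWX: A={T} ∪ QWX={C} → {C,T} (+1)
site 0, node HP: H={A} ∪ P={T} → {A,T} (+1)
site 0, node AHPQWX: AQWX={C,T} ∩ HP={A,T} → {T} (+0)
site 1, node QX: Q={T} ∪ X={A} → {A,T} (+1)
site 1, node QWX: QX={A,T} ∪ W={C} → {A,C,T} (+1)
site 1, node AQWX: A={A} ∩ QWX={A,C,T} → {A} (+0)
site 1, node HP: H={A} ∪ P={G} → {A,G} (+1)
site 1, node AHPQWX: AQWX={A} ∩ HP={A,G} → {A} (+0)
site 2, node QX: Q={T} ∪ X={C} → {C,T} (+1)
site 2, node QWX: QX={C,T} ∩ W={T} → {T} (+0)
site 2, node AQWX: A={C} ∪ QWX={T} → {C,T} (+1)
site 2, node HP: H={C} ∩ P={C} → {C} (+0)
site 2, node AHPQWX: AQWX={C,T} ∩ HP={C} → {C} (+0)
site 3, node QX: Q={A} ∪ X={T} → {A,T} (+1)
site 3, node QWX: QX={A,T} ∩ W={T} → {T} (+0)
site 3, node AQWX: A={C} ∪ QWX={T} → {C,T} (+1)
site 3, node HP: H={G} ∪ P={C} → {C,G} (+1)
site 3, node AHPQWX: AQWX={C,T} ∩ HP={C,G} → {C} (+0)
site 4, node QX: Q={A} ∪ X={C} → {A,C} (+1)
site 4, node QWX: QX={A,C} ∩ W={A} → {A} (+0)
site 4, node AQWX: A={A} ∩ QWX={A} → {A} (+0)
site 4, node HP: H={G} ∪ P={C} → {C,G} (+1)
site 4, node AHPQWX: AQWX={A} ∪ HP={C,G} → {A,C,G} (+1)
per-site changes: [3, 3, 2, 3, 3]; total = 14

14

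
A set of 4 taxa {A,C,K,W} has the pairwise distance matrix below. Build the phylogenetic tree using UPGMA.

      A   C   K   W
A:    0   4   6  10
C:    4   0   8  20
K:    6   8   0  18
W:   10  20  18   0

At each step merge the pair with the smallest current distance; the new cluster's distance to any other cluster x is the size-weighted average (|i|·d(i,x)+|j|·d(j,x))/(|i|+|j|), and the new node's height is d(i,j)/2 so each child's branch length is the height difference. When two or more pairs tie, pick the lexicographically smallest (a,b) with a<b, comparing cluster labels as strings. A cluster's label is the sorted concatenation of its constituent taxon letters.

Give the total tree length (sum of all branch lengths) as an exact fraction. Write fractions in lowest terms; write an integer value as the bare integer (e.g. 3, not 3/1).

1. join A+C (d=4) ⇒ AC; edges |A|=2, |C|=2
  updated: d(AC,K)=7, d(AC,W)=15
2. join AC+K (d=7) ⇒ ACK; edges |AC|=3/2, |K|=7/2
  updated: d(ACK,W)=16
3. join ACK+W (d=16) ⇒ ACKW; edges |ACK|=9/2, |W|=8
final tree: (((A:2,C:2):3/2,K:7/2):9/2,W:8)
total length: 43/2

43/2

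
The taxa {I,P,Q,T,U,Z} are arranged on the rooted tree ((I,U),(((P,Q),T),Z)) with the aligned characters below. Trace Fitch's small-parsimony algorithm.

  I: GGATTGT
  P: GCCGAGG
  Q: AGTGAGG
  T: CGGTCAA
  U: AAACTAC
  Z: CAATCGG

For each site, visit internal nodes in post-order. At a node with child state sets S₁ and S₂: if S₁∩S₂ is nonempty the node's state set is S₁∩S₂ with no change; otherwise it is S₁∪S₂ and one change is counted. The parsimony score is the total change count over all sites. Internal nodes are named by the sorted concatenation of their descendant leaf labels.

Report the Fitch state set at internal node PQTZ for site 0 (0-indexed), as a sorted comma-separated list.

site 0, node IU: I={G} ∪ U={A} → {A,G} (+1)
site 0, node PQ: P={G} ∪ Q={A} → {A,G} (+1)
site 0, node PQT: PQ={A,G} ∪ T={C} → {A,C,G} (+1)
site 0, node PQTZ: PQT={A,C,G} ∩ Z={C} → {C} (+0)
site 0, node IPQTUZ: IU={A,G} ∪ PQTZ={C} → {A,C,G} (+1)
site 1, node IU: I={G} ∪ U={A} → {A,G} (+1)
site 1, node PQ: P={C} ∪ Q={G} → {C,G} (+1)
site 1, node PQT: PQ={C,G} ∩ T={G} → {G} (+0)
site 1, node PQTZ: PQT={G} ∪ Z={A} → {A,G} (+1)
site 1, node IPQTUZ: IU={A,G} ∩ PQTZ={A,G} → {A,G} (+0)
site 2, node IU: I={A} ∩ U={A} → {A} (+0)
site 2, node PQ: P={C} ∪ Q={T} → {C,T} (+1)
site 2, node PQT: PQ={C,T} ∪ T={G} → {C,G,T} (+1)
site 2, node PQTZ: PQT={C,G,T} ∪ Z={A} → {A,C,G,T} (+1)
site 2, node IPQTUZ: IU={A} ∩ PQTZ={A,C,G,T} → {A} (+0)
site 3, node IU: I={T} ∪ U={C} → {C,T} (+1)
site 3, node PQ: P={G} ∩ Q={G} → {G} (+0)
site 3, node PQT: PQ={G} ∪ T={T} → {G,T} (+1)
site 3, node PQTZ: PQT={G,T} ∩ Z={T} → {T} (+0)
site 3, node IPQTUZ: IU={C,T} ∩ PQTZ={T} → {T} (+0)
site 4, node IU: I={T} ∩ U={T} → {T} (+0)
site 4, node PQ: P={A} ∩ Q={A} → {A} (+0)
site 4, node PQT: PQ={A} ∪ T={C} → {A,C} (+1)
site 4, node PQTZ: PQT={A,C} ∩ Z={C} → {C} (+0)
site 4, node IPQTUZ: IU={T} ∪ PQTZ={C} → {C,T} (+1)
site 5, node IU: I={G} ∪ U={A} → {A,G} (+1)
site 5, node PQ: P={G} ∩ Q={G} → {G} (+0)
site 5, node PQT: PQ={G} ∪ T={A} → {A,G} (+1)
site 5, node PQTZ: PQT={A,G} ∩ Z={G} → {G} (+0)
site 5, node IPQTUZ: IU={A,G} ∩ PQTZ={G} → {G} (+0)
site 6, node IU: I={T} ∪ U={C} → {C,T} (+1)
site 6, node PQ: P={G} ∩ Q={G} → {G} (+0)
site 6, node PQT: PQ={G} ∪ T={A} → {A,G} (+1)
site 6, node PQTZ: PQT={A,G} ∩ Z={G} → {G} (+0)
site 6, node IPQTUZ: IU={C,T} ∪ PQTZ={G} → {C,G,T} (+1)
per-site changes: [4, 3, 3, 2, 2, 2, 3]; total = 19

C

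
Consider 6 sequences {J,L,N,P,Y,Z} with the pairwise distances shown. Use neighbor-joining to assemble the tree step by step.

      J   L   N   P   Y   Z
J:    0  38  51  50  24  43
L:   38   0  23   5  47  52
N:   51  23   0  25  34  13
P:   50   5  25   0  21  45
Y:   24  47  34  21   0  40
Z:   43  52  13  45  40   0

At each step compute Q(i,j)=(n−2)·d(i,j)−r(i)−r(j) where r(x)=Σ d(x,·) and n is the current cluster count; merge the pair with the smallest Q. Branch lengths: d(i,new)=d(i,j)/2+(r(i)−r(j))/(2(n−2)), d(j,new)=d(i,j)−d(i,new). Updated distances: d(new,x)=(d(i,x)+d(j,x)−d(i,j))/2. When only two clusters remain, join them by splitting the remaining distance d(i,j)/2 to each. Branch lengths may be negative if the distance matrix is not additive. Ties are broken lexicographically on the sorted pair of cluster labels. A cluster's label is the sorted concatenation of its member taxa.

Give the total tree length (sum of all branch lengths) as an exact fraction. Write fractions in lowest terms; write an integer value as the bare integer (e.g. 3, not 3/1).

637/8

1. join L+P (d=5, Q=-291) ⇒ LP; edges |L|=39/8, |P|=1/8
  updated: d(J,LP)=83/2, d(LP,N)=43/2, d(LP,Y)=63/2, d(LP,Z)=46
2. join N+Z (d=13, Q=-445/2) ⇒ NZ; edges |N|=11/4, |Z|=41/4
  updated: d(J,NZ)=81/2, d(LP,NZ)=109/4, d(NZ,Y)=61/2
3. join J+Y (d=24, Q=-144) ⇒ JY; edges |J|=17, |Y|=7
  updated: d(JY,LP)=49/2, d(JY,NZ)=47/2
4. join JY+LP (d=49/2, Q=-301/4) ⇒ JLPY; edges |JY|=83/8, |LP|=113/8
  updated: d(JLPY,NZ)=105/8
5. join JLPY+NZ (d=105/8) ⇒ JLNPYZ; edges |JLPY|=105/16, |NZ|=105/16
final tree: (((J:17,Y:7):83/8,(L:39/8,P:1/8):113/8):105/16,(N:11/4,Z:41/4):105/16)
total length: 637/8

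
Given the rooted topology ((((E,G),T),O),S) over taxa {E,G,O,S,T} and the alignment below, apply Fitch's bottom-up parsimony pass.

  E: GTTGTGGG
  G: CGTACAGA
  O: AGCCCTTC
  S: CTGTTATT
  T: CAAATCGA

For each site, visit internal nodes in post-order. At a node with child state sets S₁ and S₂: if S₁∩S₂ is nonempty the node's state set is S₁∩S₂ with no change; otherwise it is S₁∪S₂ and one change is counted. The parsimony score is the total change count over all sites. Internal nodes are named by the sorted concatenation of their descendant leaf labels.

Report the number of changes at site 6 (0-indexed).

1

EG@0: {G} ∪ {C} = {C,G} (union, +1)
EGT@0: {C,G} ∩ {C} = {C} (intersection, +0)
EGOT@0: {C} ∪ {A} = {A,C} (union, +1)
EGOST@0: {A,C} ∩ {C} = {C} (intersection, +0)
EG@1: {T} ∪ {G} = {G,T} (union, +1)
EGT@1: {G,T} ∪ {A} = {A,G,T} (union, +1)
EGOT@1: {A,G,T} ∩ {G} = {G} (intersection, +0)
EGOST@1: {G} ∪ {T} = {G,T} (union, +1)
EG@2: {T} ∩ {T} = {T} (intersection, +0)
EGT@2: {T} ∪ {A} = {A,T} (union, +1)
EGOT@2: {A,T} ∪ {C} = {A,C,T} (union, +1)
EGOST@2: {A,C,T} ∪ {G} = {A,C,G,T} (union, +1)
EG@3: {G} ∪ {A} = {A,G} (union, +1)
EGT@3: {A,G} ∩ {A} = {A} (intersection, +0)
EGOT@3: {A} ∪ {C} = {A,C} (union, +1)
EGOST@3: {A,C} ∪ {T} = {A,C,T} (union, +1)
EG@4: {T} ∪ {C} = {C,T} (union, +1)
EGT@4: {C,T} ∩ {T} = {T} (intersection, +0)
EGOT@4: {T} ∪ {C} = {C,T} (union, +1)
EGOST@4: {C,T} ∩ {T} = {T} (intersection, +0)
EG@5: {G} ∪ {A} = {A,G} (union, +1)
EGT@5: {A,G} ∪ {C} = {A,C,G} (union, +1)
EGOT@5: {A,C,G} ∪ {T} = {A,C,G,T} (union, +1)
EGOST@5: {A,C,G,T} ∩ {A} = {A} (intersection, +0)
EG@6: {G} ∩ {G} = {G} (intersection, +0)
EGT@6: {G} ∩ {G} = {G} (intersection, +0)
EGOT@6: {G} ∪ {T} = {G,T} (union, +1)
EGOST@6: {G,T} ∩ {T} = {T} (intersection, +0)
EG@7: {G} ∪ {A} = {A,G} (union, +1)
EGT@7: {A,G} ∩ {A} = {A} (intersection, +0)
EGOT@7: {A} ∪ {C} = {A,C} (union, +1)
EGOST@7: {A,C} ∪ {T} = {A,C,T} (union, +1)
per-site changes: [2, 3, 3, 3, 2, 3, 1, 3]; total = 20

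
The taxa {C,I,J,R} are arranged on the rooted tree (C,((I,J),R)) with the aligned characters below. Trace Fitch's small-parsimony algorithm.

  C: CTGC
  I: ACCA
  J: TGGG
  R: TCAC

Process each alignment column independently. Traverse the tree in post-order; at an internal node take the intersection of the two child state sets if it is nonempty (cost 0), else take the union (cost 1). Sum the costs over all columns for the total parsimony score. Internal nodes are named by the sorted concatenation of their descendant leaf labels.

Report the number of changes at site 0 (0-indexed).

site 0, node IJ: I={A} ∪ J={T} → {A,T} (+1)
site 0, node IJR: IJ={A,T} ∩ R={T} → {T} (+0)
site 0, node CIJR: C={C} ∪ IJR={T} → {C,T} (+1)
site 1, node IJ: I={C} ∪ J={G} → {C,G} (+1)
site 1, node IJR: IJ={C,G} ∩ R={C} → {C} (+0)
site 1, node CIJR: C={T} ∪ IJR={C} → {C,T} (+1)
site 2, node IJ: I={C} ∪ J={G} → {C,G} (+1)
site 2, node IJR: IJ={C,G} ∪ R={A} → {A,C,G} (+1)
site 2, node CIJR: C={G} ∩ IJR={A,C,G} → {G} (+0)
site 3, node IJ: I={A} ∪ J={G} → {A,G} (+1)
site 3, node IJR: IJ={A,G} ∪ R={C} → {A,C,G} (+1)
site 3, node CIJR: C={C} ∩ IJR={A,C,G} → {C} (+0)
per-site changes: [2, 2, 2, 2]; total = 8

2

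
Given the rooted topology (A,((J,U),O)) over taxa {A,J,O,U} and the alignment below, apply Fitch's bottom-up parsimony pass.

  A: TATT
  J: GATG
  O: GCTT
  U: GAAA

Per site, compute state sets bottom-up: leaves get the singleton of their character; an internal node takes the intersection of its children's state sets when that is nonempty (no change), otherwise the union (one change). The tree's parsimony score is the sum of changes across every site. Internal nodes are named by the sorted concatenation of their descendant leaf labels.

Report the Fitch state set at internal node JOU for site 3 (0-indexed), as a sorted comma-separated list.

A,G,T

JU@0: {G} ∩ {G} = {G} (intersection, +0)
JOU@0: {G} ∩ {G} = {G} (intersection, +0)
AJOU@0: {T} ∪ {G} = {G,T} (union, +1)
JU@1: {A} ∩ {A} = {A} (intersection, +0)
JOU@1: {A} ∪ {C} = {A,C} (union, +1)
AJOU@1: {A} ∩ {A,C} = {A} (intersection, +0)
JU@2: {T} ∪ {A} = {A,T} (union, +1)
JOU@2: {A,T} ∩ {T} = {T} (intersection, +0)
AJOU@2: {T} ∩ {T} = {T} (intersection, +0)
JU@3: {G} ∪ {A} = {A,G} (union, +1)
JOU@3: {A,G} ∪ {T} = {A,G,T} (union, +1)
AJOU@3: {T} ∩ {A,G,T} = {T} (intersection, +0)
per-site changes: [1, 1, 1, 2]; total = 5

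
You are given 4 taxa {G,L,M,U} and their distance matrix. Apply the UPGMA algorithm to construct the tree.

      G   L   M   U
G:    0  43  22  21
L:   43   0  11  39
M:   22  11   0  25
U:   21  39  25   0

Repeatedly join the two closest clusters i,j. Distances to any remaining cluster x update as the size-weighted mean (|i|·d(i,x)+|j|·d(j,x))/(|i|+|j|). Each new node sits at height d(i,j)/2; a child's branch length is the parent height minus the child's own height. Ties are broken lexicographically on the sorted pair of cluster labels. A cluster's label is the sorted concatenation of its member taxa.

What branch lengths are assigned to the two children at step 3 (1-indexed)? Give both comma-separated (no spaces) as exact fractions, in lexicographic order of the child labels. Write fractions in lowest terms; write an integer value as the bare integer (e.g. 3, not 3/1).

45/8,85/8

step 1: merge (L,M) at d=11; branch lengths L→11/2, M→11/2; new cluster LM
  updated: d(G,LM)=65/2, d(LM,U)=32
step 2: merge (G,U) at d=21; branch lengths G→21/2, U→21/2; new cluster GU
  updated: d(GU,LM)=129/4
step 3: merge (GU,LM) at d=129/4; branch lengths GU→45/8, LM→85/8; new cluster GLMU
final tree: ((G:21/2,U:21/2):45/8,(L:11/2,M:11/2):85/8)
total length: 193/4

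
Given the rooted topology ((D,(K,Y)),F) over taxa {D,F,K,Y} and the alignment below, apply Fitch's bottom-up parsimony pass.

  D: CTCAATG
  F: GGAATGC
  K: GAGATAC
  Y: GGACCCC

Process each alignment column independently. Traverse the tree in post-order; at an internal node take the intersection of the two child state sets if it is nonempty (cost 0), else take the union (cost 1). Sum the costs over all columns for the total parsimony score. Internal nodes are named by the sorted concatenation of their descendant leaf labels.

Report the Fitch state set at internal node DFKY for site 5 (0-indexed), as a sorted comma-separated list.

A,C,G,T

KY@0: {G} ∩ {G} = {G} (intersection, +0)
DKY@0: {C} ∪ {G} = {C,G} (union, +1)
DFKY@0: {C,G} ∩ {G} = {G} (intersection, +0)
KY@1: {A} ∪ {G} = {A,G} (union, +1)
DKY@1: {T} ∪ {A,G} = {A,G,T} (union, +1)
DFKY@1: {A,G,T} ∩ {G} = {G} (intersection, +0)
KY@2: {G} ∪ {A} = {A,G} (union, +1)
DKY@2: {C} ∪ {A,G} = {A,C,G} (union, +1)
DFKY@2: {A,C,G} ∩ {A} = {A} (intersection, +0)
KY@3: {A} ∪ {C} = {A,C} (union, +1)
DKY@3: {A} ∩ {A,C} = {A} (intersection, +0)
DFKY@3: {A} ∩ {A} = {A} (intersection, +0)
KY@4: {T} ∪ {C} = {C,T} (union, +1)
DKY@4: {A} ∪ {C,T} = {A,C,T} (union, +1)
DFKY@4: {A,C,T} ∩ {T} = {T} (intersection, +0)
KY@5: {A} ∪ {C} = {A,C} (union, +1)
DKY@5: {T} ∪ {A,C} = {A,C,T} (union, +1)
DFKY@5: {A,C,T} ∪ {G} = {A,C,G,T} (union, +1)
KY@6: {C} ∩ {C} = {C} (intersection, +0)
DKY@6: {G} ∪ {C} = {C,G} (union, +1)
DFKY@6: {C,G} ∩ {C} = {C} (intersection, +0)
per-site changes: [1, 2, 2, 1, 2, 3, 1]; total = 12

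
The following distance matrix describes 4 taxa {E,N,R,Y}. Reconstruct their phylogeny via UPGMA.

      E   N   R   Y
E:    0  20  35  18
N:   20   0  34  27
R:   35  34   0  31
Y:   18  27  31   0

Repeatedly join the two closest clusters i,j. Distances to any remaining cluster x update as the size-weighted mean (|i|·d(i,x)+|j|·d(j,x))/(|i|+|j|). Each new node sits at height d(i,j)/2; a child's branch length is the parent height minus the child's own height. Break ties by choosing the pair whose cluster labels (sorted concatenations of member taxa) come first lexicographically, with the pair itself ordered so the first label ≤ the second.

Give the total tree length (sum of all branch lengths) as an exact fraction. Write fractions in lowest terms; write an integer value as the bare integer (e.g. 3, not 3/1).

649/12

1. join E+Y (d=18) ⇒ EY; edges |E|=9, |Y|=9
  updated: d(EY,N)=47/2, d(EY,R)=33
2. join EY+N (d=47/2) ⇒ ENY; edges |EY|=11/4, |N|=47/4
  updated: d(ENY,R)=100/3
3. join ENY+R (d=100/3) ⇒ ENRY; edges |ENY|=59/12, |R|=50/3
final tree: (((E:9,Y:9):11/4,N:47/4):59/12,R:50/3)
total length: 649/12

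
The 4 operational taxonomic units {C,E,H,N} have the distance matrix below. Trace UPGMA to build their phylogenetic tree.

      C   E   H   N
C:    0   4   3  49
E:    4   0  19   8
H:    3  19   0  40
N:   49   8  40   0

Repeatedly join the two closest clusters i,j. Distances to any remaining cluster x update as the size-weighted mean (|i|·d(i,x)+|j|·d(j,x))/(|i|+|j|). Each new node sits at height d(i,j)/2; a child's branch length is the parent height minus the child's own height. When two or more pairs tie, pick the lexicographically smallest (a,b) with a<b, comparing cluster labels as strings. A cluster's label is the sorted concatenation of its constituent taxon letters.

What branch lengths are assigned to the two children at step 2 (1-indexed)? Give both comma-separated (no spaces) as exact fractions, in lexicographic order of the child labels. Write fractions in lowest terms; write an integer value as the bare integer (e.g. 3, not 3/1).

4,4

iteration 1: select C,H (d=3); attach at lengths (3/2, 3/2); label the merged cluster CH
  updated: d(CH,E)=23/2, d(CH,N)=89/2
iteration 2: select E,N (d=8); attach at lengths (4, 4); label the merged cluster EN
  updated: d(CH,EN)=28
iteration 3: select CH,EN (d=28); attach at lengths (25/2, 10); label the merged cluster CEHN
final tree: ((C:3/2,H:3/2):25/2,(E:4,N:4):10)
total length: 67/2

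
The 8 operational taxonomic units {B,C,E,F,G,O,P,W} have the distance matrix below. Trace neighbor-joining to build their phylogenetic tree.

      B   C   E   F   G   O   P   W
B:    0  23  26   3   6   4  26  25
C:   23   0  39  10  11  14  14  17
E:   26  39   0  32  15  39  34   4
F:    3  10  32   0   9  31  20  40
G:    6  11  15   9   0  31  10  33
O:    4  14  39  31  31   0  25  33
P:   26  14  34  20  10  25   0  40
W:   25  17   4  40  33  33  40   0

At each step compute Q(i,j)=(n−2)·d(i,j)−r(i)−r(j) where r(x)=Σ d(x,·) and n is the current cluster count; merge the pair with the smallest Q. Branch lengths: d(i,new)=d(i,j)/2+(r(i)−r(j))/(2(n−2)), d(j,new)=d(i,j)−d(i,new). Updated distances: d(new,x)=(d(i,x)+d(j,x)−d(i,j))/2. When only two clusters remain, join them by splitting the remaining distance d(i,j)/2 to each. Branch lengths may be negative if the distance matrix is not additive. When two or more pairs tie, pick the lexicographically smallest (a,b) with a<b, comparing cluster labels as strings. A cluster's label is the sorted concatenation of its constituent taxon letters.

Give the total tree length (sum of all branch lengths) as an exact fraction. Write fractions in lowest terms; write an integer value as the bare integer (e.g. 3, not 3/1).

987/16

1. join E+W (d=4, Q=-357) ⇒ EW; edges |E|=7/4, |W|=9/4
  updated: d(B,EW)=47/2, d(C,EW)=26, d(EW,F)=34, d(EW,G)=22, d(EW,O)=34, d(EW,P)=35
2. join B+O (d=4, Q=-409/2) ⇒ BO; edges |B|=-67/20, |O|=147/20
  updated: d(BO,C)=33/2, d(BO,EW)=107/4, d(BO,F)=15, d(BO,G)=33/2, d(BO,P)=47/2
3. join BO+EW (d=107/4, Q=-135) ⇒ BEOW; edges |BO|=123/16, |EW|=305/16
  updated: d(BEOW,C)=63/8, d(BEOW,F)=89/8, d(BEOW,G)=47/8, d(BEOW,P)=127/8
4. join G+P (d=10, Q=-263/4) ⇒ GP; edges |G|=1, |P|=9
  updated: d(BEOW,GP)=47/8, d(C,GP)=15/2, d(F,GP)=19/2
5. join BEOW+GP (d=47/8, Q=-36) ⇒ BEGOPW; edges |BEOW|=55/16, |GP|=39/16
  updated: d(BEGOPW,C)=19/4, d(BEGOPW,F)=59/8
6. join BEGOPW+C (d=19/4, Q=-177/8) ⇒ BCEGOPW; edges |BEGOPW|=17/16, |C|=59/16
  updated: d(BCEGOPW,F)=101/16
7. join BCEGOPW+F (d=101/16) ⇒ BCEFGOPW; edges |BCEGOPW|=101/32, |F|=101/32
final tree: (((((B:-67/20,O:147/20):123/16,(E:7/4,W:9/4):305/16):55/16,(G:1,P:9):39/16):17/16,C:59/16):101/32,F:101/32)
total length: 987/16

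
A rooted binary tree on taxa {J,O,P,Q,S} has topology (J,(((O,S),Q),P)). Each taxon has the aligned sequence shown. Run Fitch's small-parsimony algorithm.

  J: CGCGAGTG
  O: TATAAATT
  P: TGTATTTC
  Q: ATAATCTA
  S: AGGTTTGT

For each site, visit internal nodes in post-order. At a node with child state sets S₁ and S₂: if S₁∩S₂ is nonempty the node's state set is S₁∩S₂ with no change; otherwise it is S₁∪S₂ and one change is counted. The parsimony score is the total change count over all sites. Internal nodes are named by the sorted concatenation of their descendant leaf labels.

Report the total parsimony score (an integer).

site 0, node OS: O={T} ∪ S={A} → {A,T} (+1)
site 0, node OQS: OS={A,T} ∩ Q={A} → {A} (+0)
site 0, node OPQS: OQS={A} ∪ P={T} → {A,T} (+1)
site 0, node JOPQS: J={C} ∪ OPQS={A,T} → {A,C,T} (+1)
site 1, node OS: O={A} ∪ S={G} → {A,G} (+1)
site 1, node OQS: OS={A,G} ∪ Q={T} → {A,G,T} (+1)
site 1, node OPQS: OQS={A,G,T} ∩ P={G} → {G} (+0)
site 1, node JOPQS: J={G} ∩ OPQS={G} → {G} (+0)
site 2, node OS: O={T} ∪ S={G} → {G,T} (+1)
site 2, node OQS: OS={G,T} ∪ Q={A} → {A,G,T} (+1)
site 2, node OPQS: OQS={A,G,T} ∩ P={T} → {T} (+0)
site 2, node JOPQS: J={C} ∪ OPQS={T} → {C,T} (+1)
site 3, node OS: O={A} ∪ S={T} → {A,T} (+1)
site 3, node OQS: OS={A,T} ∩ Q={A} → {A} (+0)
site 3, node OPQS: OQS={A} ∩ P={A} → {A} (+0)
site 3, node JOPQS: J={G} ∪ OPQS={A} → {A,G} (+1)
site 4, node OS: O={A} ∪ S={T} → {A,T} (+1)
site 4, node OQS: OS={A,T} ∩ Q={T} → {T} (+0)
site 4, node OPQS: OQS={T} ∩ P={T} → {T} (+0)
site 4, node JOPQS: J={A} ∪ OPQS={T} → {A,T} (+1)
site 5, node OS: O={A} ∪ S={T} → {A,T} (+1)
site 5, node OQS: OS={A,T} ∪ Q={C} → {A,C,T} (+1)
site 5, node OPQS: OQS={A,C,T} ∩ P={T} → {T} (+0)
site 5, node JOPQS: J={G} ∪ OPQS={T} → {G,T} (+1)
site 6, node OS: O={T} ∪ S={G} → {G,T} (+1)
site 6, node OQS: OS={G,T} ∩ Q={T} → {T} (+0)
site 6, node OPQS: OQS={T} ∩ P={T} → {T} (+0)
site 6, node JOPQS: J={T} ∩ OPQS={T} → {T} (+0)
site 7, node OS: O={T} ∩ S={T} → {T} (+0)
site 7, node OQS: OS={T} ∪ Q={A} → {A,T} (+1)
site 7, node OPQS: OQS={A,T} ∪ P={C} → {A,C,T} (+1)
site 7, node JOPQS: J={G} ∪ OPQS={A,C,T} → {A,C,G,T} (+1)
per-site changes: [3, 2, 3, 2, 2, 3, 1, 3]; total = 19

19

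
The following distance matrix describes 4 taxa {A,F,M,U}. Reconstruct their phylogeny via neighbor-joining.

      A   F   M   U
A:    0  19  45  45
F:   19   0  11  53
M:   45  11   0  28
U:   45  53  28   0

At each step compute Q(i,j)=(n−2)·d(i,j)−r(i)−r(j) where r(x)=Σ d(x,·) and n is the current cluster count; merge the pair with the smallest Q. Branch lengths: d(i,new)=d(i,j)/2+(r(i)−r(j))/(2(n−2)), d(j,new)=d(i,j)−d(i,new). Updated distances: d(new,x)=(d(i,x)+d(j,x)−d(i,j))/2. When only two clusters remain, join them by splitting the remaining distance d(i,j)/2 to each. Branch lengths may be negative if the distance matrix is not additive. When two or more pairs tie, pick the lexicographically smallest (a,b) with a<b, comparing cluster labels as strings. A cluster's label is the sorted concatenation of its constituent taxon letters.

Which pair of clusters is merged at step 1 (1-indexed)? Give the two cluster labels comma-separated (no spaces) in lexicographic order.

A,F

step 1: merge (A,F) at d=19, Q=-154; branch lengths A→16, F→3; new cluster AF
  updated: d(AF,M)=37/2, d(AF,U)=79/2
step 2: merge (AF,M) at d=37/2, Q=-86; branch lengths AF→15, M→7/2; new cluster AFM
  updated: d(AFM,U)=49/2
step 3: merge (AFM,U) at d=49/2; branch lengths AFM→49/4, U→49/4; new cluster AFMU
final tree: (((A:16,F:3):15,M:7/2):49/4,U:49/4)
total length: 62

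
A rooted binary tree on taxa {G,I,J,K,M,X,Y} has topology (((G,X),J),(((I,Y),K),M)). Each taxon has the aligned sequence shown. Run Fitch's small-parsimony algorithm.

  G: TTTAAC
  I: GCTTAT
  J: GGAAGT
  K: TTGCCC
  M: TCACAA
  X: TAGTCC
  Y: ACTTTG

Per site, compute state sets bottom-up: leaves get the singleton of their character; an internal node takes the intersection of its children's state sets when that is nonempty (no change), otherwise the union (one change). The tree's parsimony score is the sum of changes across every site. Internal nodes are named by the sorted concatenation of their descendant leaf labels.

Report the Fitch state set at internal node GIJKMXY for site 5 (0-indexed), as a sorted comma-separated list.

C,T

GX@0: {T} ∩ {T} = {T} (intersection, +0)
GJX@0: {T} ∪ {G} = {G,T} (union, +1)
IY@0: {G} ∪ {A} = {A,G} (union, +1)
IKY@0: {A,G} ∪ {T} = {A,G,T} (union, +1)
IKMY@0: {A,G,T} ∩ {T} = {T} (intersection, +0)
GIJKMXY@0: {G,T} ∩ {T} = {T} (intersection, +0)
GX@1: {T} ∪ {A} = {A,T} (union, +1)
GJX@1: {A,T} ∪ {G} = {A,G,T} (union, +1)
IY@1: {C} ∩ {C} = {C} (intersection, +0)
IKY@1: {C} ∪ {T} = {C,T} (union, +1)
IKMY@1: {C,T} ∩ {C} = {C} (intersection, +0)
GIJKMXY@1: {A,G,T} ∪ {C} = {A,C,G,T} (union, +1)
GX@2: {T} ∪ {G} = {G,T} (union, +1)
GJX@2: {G,T} ∪ {A} = {A,G,T} (union, +1)
IY@2: {T} ∩ {T} = {T} (intersection, +0)
IKY@2: {T} ∪ {G} = {G,T} (union, +1)
IKMY@2: {G,T} ∪ {A} = {A,G,T} (union, +1)
GIJKMXY@2: {A,G,T} ∩ {A,G,T} = {A,G,T} (intersection, +0)
GX@3: {A} ∪ {T} = {A,T} (union, +1)
GJX@3: {A,T} ∩ {A} = {A} (intersection, +0)
IY@3: {T} ∩ {T} = {T} (intersection, +0)
IKY@3: {T} ∪ {C} = {C,T} (union, +1)
IKMY@3: {C,T} ∩ {C} = {C} (intersection, +0)
GIJKMXY@3: {A} ∪ {C} = {A,C} (union, +1)
GX@4: {A} ∪ {C} = {A,C} (union, +1)
GJX@4: {A,C} ∪ {G} = {A,C,G} (union, +1)
IY@4: {A} ∪ {T} = {A,T} (union, +1)
IKY@4: {A,T} ∪ {C} = {A,C,T} (union, +1)
IKMY@4: {A,C,T} ∩ {A} = {A} (intersection, +0)
GIJKMXY@4: {A,C,G} ∩ {A} = {A} (intersection, +0)
GX@5: {C} ∩ {C} = {C} (intersection, +0)
GJX@5: {C} ∪ {T} = {C,T} (union, +1)
IY@5: {T} ∪ {G} = {G,T} (union, +1)
IKY@5: {G,T} ∪ {C} = {C,G,T} (union, +1)
IKMY@5: {C,G,T} ∪ {A} = {A,C,G,T} (union, +1)
GIJKMXY@5: {C,T} ∩ {A,C,G,T} = {C,T} (intersection, +0)
per-site changes: [3, 4, 4, 3, 4, 4]; total = 22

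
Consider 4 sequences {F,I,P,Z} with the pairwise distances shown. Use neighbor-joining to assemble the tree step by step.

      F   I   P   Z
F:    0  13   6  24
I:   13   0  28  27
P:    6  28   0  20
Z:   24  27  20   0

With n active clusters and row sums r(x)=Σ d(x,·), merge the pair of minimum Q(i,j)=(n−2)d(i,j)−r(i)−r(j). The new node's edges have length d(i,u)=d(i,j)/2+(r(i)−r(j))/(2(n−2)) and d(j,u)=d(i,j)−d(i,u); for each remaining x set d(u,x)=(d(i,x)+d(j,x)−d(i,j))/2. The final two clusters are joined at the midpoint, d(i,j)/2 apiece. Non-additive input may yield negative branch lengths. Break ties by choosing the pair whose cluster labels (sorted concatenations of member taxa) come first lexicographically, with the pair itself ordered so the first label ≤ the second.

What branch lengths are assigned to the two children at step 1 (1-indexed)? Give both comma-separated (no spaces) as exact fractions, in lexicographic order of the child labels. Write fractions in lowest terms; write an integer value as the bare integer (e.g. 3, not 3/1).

1/4,51/4

1. join F+I (d=13, Q=-85) ⇒ FI; edges |F|=1/4, |I|=51/4
  updated: d(FI,P)=21/2, d(FI,Z)=19
2. join FI+P (d=21/2, Q=-99/2) ⇒ FIP; edges |FI|=19/4, |P|=23/4
  updated: d(FIP,Z)=57/4
3. join FIP+Z (d=57/4) ⇒ FIPZ; edges |FIP|=57/8, |Z|=57/8
final tree: (((F:1/4,I:51/4):19/4,P:23/4):57/8,Z:57/8)
total length: 151/4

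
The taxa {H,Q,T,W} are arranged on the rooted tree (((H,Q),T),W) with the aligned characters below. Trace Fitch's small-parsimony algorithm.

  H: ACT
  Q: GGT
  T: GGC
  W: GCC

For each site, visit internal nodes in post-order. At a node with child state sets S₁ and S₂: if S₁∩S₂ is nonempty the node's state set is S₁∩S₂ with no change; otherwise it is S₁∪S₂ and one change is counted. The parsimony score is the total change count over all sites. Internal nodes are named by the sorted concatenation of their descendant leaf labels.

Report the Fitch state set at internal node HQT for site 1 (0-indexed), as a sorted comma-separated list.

[col 0] HQ: children H:{A}, Q:{G} ∪→ {A,G}; cost 1
[col 0] HQT: children HQ:{A,G}, T:{G} ∩→ {G}; cost 0
[col 0] HQTW: children HQT:{G}, W:{G} ∩→ {G}; cost 0
[col 1] HQ: children H:{C}, Q:{G} ∪→ {C,G}; cost 1
[col 1] HQT: children HQ:{C,G}, T:{G} ∩→ {G}; cost 0
[col 1] HQTW: children HQT:{G}, W:{C} ∪→ {C,G}; cost 1
[col 2] HQ: children H:{T}, Q:{T} ∩→ {T}; cost 0
[col 2] HQT: children HQ:{T}, T:{C} ∪→ {C,T}; cost 1
[col 2] HQTW: children HQT:{C,T}, W:{C} ∩→ {C}; cost 0
per-site changes: [1, 2, 1]; total = 4

G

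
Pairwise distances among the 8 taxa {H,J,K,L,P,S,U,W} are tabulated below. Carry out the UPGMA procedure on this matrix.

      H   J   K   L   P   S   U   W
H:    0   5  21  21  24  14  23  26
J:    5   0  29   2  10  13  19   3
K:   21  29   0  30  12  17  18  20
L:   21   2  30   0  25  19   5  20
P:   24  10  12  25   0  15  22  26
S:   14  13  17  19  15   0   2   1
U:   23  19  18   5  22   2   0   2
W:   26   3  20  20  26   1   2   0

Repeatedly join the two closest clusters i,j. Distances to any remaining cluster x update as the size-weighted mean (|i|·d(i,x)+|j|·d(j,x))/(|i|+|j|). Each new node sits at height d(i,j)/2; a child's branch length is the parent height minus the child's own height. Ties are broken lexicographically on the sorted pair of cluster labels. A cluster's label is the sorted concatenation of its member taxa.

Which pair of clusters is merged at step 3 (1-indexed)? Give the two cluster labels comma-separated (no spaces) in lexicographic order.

SW,U

step 1: merge (S,W) at d=1; branch lengths S→1/2, W→1/2; new cluster SW
  updated: d(H,SW)=20, d(J,SW)=8, d(K,SW)=37/2, d(L,SW)=39/2, d(P,SW)=41/2, d(SW,U)=2
step 2: merge (J,L) at d=2; branch lengths J→1, L→1; new cluster JL
  updated: d(H,JL)=13, d(JL,K)=59/2, d(JL,P)=35/2, d(JL,SW)=55/4, d(JL,U)=12
step 3: merge (SW,U) at d=2; branch lengths SW→1/2, U→1; new cluster SUW
  updated: d(H,SUW)=21, d(JL,SUW)=79/6, d(K,SUW)=55/3, d(P,SUW)=21
step 4: merge (K,P) at d=12; branch lengths K→6, P→6; new cluster KP
  updated: d(H,KP)=45/2, d(JL,KP)=47/2, d(KP,SUW)=59/3
step 5: merge (H,JL) at d=13; branch lengths H→13/2, JL→11/2; new cluster HJL
  updated: d(HJL,KP)=139/6, d(HJL,SUW)=142/9
step 6: merge (HJL,SUW) at d=142/9; branch lengths HJL→25/18, SUW→62/9; new cluster HJLSUW
  updated: d(HJLSUW,KP)=257/12
step 7: merge (HJLSUW,KP) at d=257/12; branch lengths HJLSUW→203/72, KP→113/24; new cluster HJKLPSUW
final tree: (((H:13/2,(J:1,L:1):11/2):25/18,((S:1/2,W:1/2):1/2,U:1):62/9):203/72,(K:6,P:6):113/24)
total length: 1595/36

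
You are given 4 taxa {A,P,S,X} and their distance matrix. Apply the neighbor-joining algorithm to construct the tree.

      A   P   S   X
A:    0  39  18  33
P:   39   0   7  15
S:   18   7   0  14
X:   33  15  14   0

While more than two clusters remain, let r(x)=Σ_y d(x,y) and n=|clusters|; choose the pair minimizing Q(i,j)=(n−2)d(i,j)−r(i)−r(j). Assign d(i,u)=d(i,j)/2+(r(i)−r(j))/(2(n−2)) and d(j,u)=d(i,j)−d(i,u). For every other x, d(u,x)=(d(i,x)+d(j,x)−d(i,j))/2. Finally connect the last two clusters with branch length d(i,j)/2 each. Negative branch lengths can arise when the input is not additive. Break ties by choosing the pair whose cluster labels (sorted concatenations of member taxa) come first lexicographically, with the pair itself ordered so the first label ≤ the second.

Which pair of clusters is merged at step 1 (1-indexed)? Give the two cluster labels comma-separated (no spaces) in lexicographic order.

A,S

iteration 1: select A,S (d=18, Q=-93); attach at lengths (87/4, -15/4); label the merged cluster AS
  updated: d(AS,P)=14, d(AS,X)=29/2
iteration 2: select AS,P (d=14, Q=-87/2); attach at lengths (27/4, 29/4); label the merged cluster APS
  updated: d(APS,X)=31/4
iteration 3: select APS,X (d=31/4); attach at lengths (31/8, 31/8); label the merged cluster APSX
final tree: (((A:87/4,S:-15/4):27/4,P:29/4):31/8,X:31/8)
total length: 159/4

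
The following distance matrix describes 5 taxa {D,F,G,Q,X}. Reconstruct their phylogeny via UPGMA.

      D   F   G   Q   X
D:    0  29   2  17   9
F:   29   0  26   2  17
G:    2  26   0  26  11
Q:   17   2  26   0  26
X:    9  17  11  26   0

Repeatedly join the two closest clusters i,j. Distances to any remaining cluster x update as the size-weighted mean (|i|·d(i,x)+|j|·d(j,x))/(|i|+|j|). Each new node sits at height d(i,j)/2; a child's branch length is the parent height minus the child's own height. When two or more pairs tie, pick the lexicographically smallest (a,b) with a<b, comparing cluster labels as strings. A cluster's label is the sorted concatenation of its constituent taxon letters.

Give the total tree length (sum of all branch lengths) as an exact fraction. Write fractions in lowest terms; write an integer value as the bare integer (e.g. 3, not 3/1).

61/2

iteration 1: select D,G (d=2); attach at lengths (1, 1); label the merged cluster DG
  updated: d(DG,F)=55/2, d(DG,Q)=43/2, d(DG,X)=10
iteration 2: select F,Q (d=2); attach at lengths (1, 1); label the merged cluster FQ
  updated: d(DG,FQ)=49/2, d(FQ,X)=43/2
iteration 3: select DG,X (d=10); attach at lengths (4, 5); label the merged cluster DGX
  updated: d(DGX,FQ)=47/2
iteration 4: select DGX,FQ (d=47/2); attach at lengths (27/4, 43/4); label the merged cluster DFGQX
final tree: (((D:1,G:1):4,X:5):27/4,(F:1,Q:1):43/4)
total length: 61/2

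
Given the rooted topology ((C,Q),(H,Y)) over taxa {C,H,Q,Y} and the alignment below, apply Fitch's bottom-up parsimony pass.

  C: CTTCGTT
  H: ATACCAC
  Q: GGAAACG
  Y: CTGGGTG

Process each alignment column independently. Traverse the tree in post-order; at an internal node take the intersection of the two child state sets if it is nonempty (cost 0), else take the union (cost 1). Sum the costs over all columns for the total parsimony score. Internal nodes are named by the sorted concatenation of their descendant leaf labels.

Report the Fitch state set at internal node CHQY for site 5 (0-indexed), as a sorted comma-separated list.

[col 0] CQ: children C:{C}, Q:{G} ∪→ {C,G}; cost 1
[col 0] HY: children H:{A}, Y:{C} ∪→ {A,C}; cost 1
[col 0] CHQY: children CQ:{C,G}, HY:{A,C} ∩→ {C}; cost 0
[col 1] CQ: children C:{T}, Q:{G} ∪→ {G,T}; cost 1
[col 1] HY: children H:{T}, Y:{T} ∩→ {T}; cost 0
[col 1] CHQY: children CQ:{G,T}, HY:{T} ∩→ {T}; cost 0
[col 2] CQ: children C:{T}, Q:{A} ∪→ {A,T}; cost 1
[col 2] HY: children H:{A}, Y:{G} ∪→ {A,G}; cost 1
[col 2] CHQY: children CQ:{A,T}, HY:{A,G} ∩→ {A}; cost 0
[col 3] CQ: children C:{C}, Q:{A} ∪→ {A,C}; cost 1
[col 3] HY: children H:{C}, Y:{G} ∪→ {C,G}; cost 1
[col 3] CHQY: children CQ:{A,C}, HY:{C,G} ∩→ {C}; cost 0
[col 4] CQ: children C:{G}, Q:{A} ∪→ {A,G}; cost 1
[col 4] HY: children H:{C}, Y:{G} ∪→ {C,G}; cost 1
[col 4] CHQY: children CQ:{A,G}, HY:{C,G} ∩→ {G}; cost 0
[col 5] CQ: children C:{T}, Q:{C} ∪→ {C,T}; cost 1
[col 5] HY: children H:{A}, Y:{T} ∪→ {A,T}; cost 1
[col 5] CHQY: children CQ:{C,T}, HY:{A,T} ∩→ {T}; cost 0
[col 6] CQ: children C:{T}, Q:{G} ∪→ {G,T}; cost 1
[col 6] HY: children H:{C}, Y:{G} ∪→ {C,G}; cost 1
[col 6] CHQY: children CQ:{G,T}, HY:{C,G} ∩→ {G}; cost 0
per-site changes: [2, 1, 2, 2, 2, 2, 2]; total = 13

T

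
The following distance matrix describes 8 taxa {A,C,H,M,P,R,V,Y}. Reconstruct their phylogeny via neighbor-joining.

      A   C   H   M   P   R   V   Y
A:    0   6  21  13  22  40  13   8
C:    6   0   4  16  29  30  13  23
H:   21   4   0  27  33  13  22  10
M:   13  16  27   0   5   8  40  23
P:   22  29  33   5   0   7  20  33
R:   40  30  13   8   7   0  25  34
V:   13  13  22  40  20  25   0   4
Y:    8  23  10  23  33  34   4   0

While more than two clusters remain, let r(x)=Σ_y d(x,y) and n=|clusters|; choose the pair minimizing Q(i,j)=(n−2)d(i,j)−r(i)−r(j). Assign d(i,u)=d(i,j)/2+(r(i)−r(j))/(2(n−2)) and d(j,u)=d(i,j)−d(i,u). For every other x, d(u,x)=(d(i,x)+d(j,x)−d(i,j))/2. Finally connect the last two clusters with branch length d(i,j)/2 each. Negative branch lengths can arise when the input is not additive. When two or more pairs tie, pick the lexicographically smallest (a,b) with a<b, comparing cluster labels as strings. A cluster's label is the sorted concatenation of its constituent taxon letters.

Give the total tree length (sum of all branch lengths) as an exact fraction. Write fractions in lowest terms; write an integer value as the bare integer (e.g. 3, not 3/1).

1. join P+R (d=7, Q=-264) ⇒ PR; edges |P|=17/6, |R|=25/6
  updated: d(A,PR)=55/2, d(C,PR)=26, d(H,PR)=39/2, d(M,PR)=3, d(PR,V)=19, d(PR,Y)=30
2. join M+PR (d=3, Q=-232) ⇒ MPR; edges |M|=6/5, |PR|=9/5
  updated: d(A,MPR)=75/4, d(C,MPR)=39/2, d(H,MPR)=87/4, d(MPR,V)=28, d(MPR,Y)=25
3. join V+Y (d=4, Q=-134) ⇒ VY; edges |V|=13/4, |Y|=3/4
  updated: d(A,VY)=17/2, d(C,VY)=16, d(H,VY)=14, d(MPR,VY)=49/2
4. join C+H (d=4, Q=-377/4) ⇒ CH; edges |C|=-13/24, |H|=109/24
  updated: d(A,CH)=23/2, d(CH,MPR)=149/8, d(CH,VY)=13
5. join A+VY (d=17/2, Q=-271/4) ⇒ AVY; edges |A|=39/16, |VY|=97/16
  updated: d(AVY,CH)=8, d(AVY,MPR)=139/8
6. join AVY+CH (d=8, Q=-44) ⇒ ACHVY; edges |AVY|=27/8, |CH|=37/8
  updated: d(ACHVY,MPR)=14
7. join ACHVY+MPR (d=14) ⇒ ACHMPRVY; edges |ACHVY|=7, |MPR|=7
final tree: (((A:39/16,(V:13/4,Y:3/4):97/16):27/8,(C:-13/24,H:109/24):37/8):7,(M:6/5,(P:17/6,R:25/6):9/5):7)
total length: 97/2

97/2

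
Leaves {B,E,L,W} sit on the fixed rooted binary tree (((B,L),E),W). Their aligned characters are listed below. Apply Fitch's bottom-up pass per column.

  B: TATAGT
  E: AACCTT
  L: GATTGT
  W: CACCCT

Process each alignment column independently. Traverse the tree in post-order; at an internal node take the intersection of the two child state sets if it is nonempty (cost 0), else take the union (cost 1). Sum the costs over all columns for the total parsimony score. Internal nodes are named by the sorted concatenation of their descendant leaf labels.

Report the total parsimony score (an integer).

8

site 0, node BL: B={T} ∪ L={G} → {G,T} (+1)
site 0, node BEL: BL={G,T} ∪ E={A} → {A,G,T} (+1)
site 0, node BELW: BEL={A,G,T} ∪ W={C} → {A,C,G,T} (+1)
site 1, node BL: B={A} ∩ L={A} → {A} (+0)
site 1, node BEL: BL={A} ∩ E={A} → {A} (+0)
site 1, node BELW: BEL={A} ∩ W={A} → {A} (+0)
site 2, node BL: B={T} ∩ L={T} → {T} (+0)
site 2, node BEL: BL={T} ∪ E={C} → {C,T} (+1)
site 2, node BELW: BEL={C,T} ∩ W={C} → {C} (+0)
site 3, node BL: B={A} ∪ L={T} → {A,T} (+1)
site 3, node BEL: BL={A,T} ∪ E={C} → {A,C,T} (+1)
site 3, node BELW: BEL={A,C,T} ∩ W={C} → {C} (+0)
site 4, node BL: B={G} ∩ L={G} → {G} (+0)
site 4, node BEL: BL={G} ∪ E={T} → {G,T} (+1)
site 4, node BELW: BEL={G,T} ∪ W={C} → {C,G,T} (+1)
site 5, node BL: B={T} ∩ L={T} → {T} (+0)
site 5, node BEL: BL={T} ∩ E={T} → {T} (+0)
site 5, node BELW: BEL={T} ∩ W={T} → {T} (+0)
per-site changes: [3, 0, 1, 2, 2, 0]; total = 8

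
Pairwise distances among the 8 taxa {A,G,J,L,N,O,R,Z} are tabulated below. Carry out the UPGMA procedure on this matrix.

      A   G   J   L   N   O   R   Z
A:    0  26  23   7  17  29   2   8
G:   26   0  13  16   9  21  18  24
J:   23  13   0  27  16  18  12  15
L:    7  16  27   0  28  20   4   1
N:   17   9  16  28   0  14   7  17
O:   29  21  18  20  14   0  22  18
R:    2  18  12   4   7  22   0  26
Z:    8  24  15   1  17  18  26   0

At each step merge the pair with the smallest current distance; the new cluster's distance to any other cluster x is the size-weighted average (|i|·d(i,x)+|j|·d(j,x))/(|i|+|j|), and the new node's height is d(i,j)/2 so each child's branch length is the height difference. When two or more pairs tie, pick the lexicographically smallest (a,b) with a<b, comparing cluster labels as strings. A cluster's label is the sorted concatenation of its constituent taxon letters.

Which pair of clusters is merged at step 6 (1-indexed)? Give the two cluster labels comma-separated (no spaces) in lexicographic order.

GJN,O

step 1: merge (L,Z) at d=1; branch lengths L→1/2, Z→1/2; new cluster LZ
  updated: d(A,LZ)=15/2, d(G,LZ)=20, d(J,LZ)=21, d(LZ,N)=45/2, d(LZ,O)=19, d(LZ,R)=15
step 2: merge (A,R) at d=2; branch lengths A→1, R→1; new cluster AR
  updated: d(AR,G)=22, d(AR,J)=35/2, d(AR,LZ)=45/4, d(AR,N)=12, d(AR,O)=51/2
step 3: merge (G,N) at d=9; branch lengths G→9/2, N→9/2; new cluster GN
  updated: d(AR,GN)=17, d(GN,J)=29/2, d(GN,LZ)=85/4, d(GN,O)=35/2
step 4: merge (AR,LZ) at d=45/4; branch lengths AR→37/8, LZ→41/8; new cluster ALRZ
  updated: d(ALRZ,GN)=153/8, d(ALRZ,J)=77/4, d(ALRZ,O)=89/4
step 5: merge (GN,J) at d=29/2; branch lengths GN→11/4, J→29/4; new cluster GJN
  updated: d(ALRZ,GJN)=115/6, d(GJN,O)=53/3
step 6: merge (GJN,O) at d=53/3; branch lengths GJN→19/12, O→53/6; new cluster GJNO
  updated: d(ALRZ,GJNO)=319/16
step 7: merge (ALRZ,GJNO) at d=319/16; branch lengths ALRZ→139/32, GJNO→109/96; new cluster AGJLNORZ
final tree: (((A:1,R:1):37/8,(L:1/2,Z:1/2):41/8):139/32,(((G:9/2,N:9/2):11/4,J:29/4):19/12,O:53/6):109/96)
total length: 2287/48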